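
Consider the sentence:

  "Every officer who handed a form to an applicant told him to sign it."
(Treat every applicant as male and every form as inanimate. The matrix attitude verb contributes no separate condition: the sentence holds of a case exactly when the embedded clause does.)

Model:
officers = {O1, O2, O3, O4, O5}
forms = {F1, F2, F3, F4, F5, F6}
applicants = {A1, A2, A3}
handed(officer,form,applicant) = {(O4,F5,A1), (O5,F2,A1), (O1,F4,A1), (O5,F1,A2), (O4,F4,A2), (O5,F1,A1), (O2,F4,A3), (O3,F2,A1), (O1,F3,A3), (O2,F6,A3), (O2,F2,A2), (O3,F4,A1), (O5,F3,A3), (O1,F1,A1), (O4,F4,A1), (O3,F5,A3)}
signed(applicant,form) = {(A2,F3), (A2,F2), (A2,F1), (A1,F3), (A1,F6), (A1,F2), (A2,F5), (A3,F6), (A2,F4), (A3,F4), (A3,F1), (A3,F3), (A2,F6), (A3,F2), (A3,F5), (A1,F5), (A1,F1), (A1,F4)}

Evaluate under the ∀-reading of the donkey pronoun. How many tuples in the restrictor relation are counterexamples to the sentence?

"him" takes "an applicant" as antecedent and "it" takes "a form"; both are donkey pronouns co-varying with the restrictor.
Strong reading: for every (o,f,a) with handed(o,f,a), signed(a,f).
Restrictor triples: (O1,F1,A1)→signed(A1,F1) ✓  (O1,F3,A3)→signed(A3,F3) ✓  (O1,F4,A1)→signed(A1,F4) ✓  (O2,F2,A2)→signed(A2,F2) ✓  (O2,F4,A3)→signed(A3,F4) ✓  (O2,F6,A3)→signed(A3,F6) ✓  (O3,F2,A1)→signed(A1,F2) ✓  (O3,F4,A1)→signed(A1,F4) ✓  (O3,F5,A3)→signed(A3,F5) ✓  (O4,F4,A1)→signed(A1,F4) ✓  (O4,F4,A2)→signed(A2,F4) ✓  (O4,F5,A1)→signed(A1,F5) ✓  (O5,F1,A1)→signed(A1,F1) ✓  (O5,F1,A2)→signed(A2,F1) ✓  (O5,F2,A1)→signed(A1,F2) ✓  (O5,F3,A3)→signed(A3,F3) ✓
Counterexamples (restrictor triples failing the scope): 0.

0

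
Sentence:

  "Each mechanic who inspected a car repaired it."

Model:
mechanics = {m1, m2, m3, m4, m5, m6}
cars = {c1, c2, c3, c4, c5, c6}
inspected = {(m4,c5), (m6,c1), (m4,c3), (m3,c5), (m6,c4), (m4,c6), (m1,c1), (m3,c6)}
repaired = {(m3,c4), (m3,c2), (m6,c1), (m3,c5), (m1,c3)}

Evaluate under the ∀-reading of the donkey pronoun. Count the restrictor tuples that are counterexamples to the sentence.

6

"it" takes "a car" as antecedent — a donkey pronoun bound across the clause boundary.
Strong reading: for every (m,c) with inspected(m,c), repaired(m,c).
Restrictor pairs: (m1,c1) ✗  (m3,c5) ✓  (m3,c6) ✗  (m4,c3) ✗  (m4,c5) ✗  (m4,c6) ✗  (m6,c1) ✓  (m6,c4) ✗
Counterexamples (restrictor pairs failing the scope): 6.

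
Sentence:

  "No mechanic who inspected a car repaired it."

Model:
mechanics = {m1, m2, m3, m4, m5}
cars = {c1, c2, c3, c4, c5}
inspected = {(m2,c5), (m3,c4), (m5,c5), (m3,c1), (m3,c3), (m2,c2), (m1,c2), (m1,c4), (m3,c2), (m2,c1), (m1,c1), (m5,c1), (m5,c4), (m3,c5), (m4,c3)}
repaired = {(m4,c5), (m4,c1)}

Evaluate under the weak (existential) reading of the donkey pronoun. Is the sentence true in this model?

"it" takes "a car" as antecedent — a donkey pronoun bound across the clause boundary.
Truth condition: for no (m,c) with inspected(m,c) does repaired(m,c) hold.
Restrictor pairs — does the scope hold? (m1,c1):fails  (m1,c2):fails  (m1,c4):fails  (m2,c1):fails  (m2,c2):fails  (m2,c5):fails  (m3,c1):fails  (m3,c2):fails  (m3,c3):fails  (m3,c4):fails  (m3,c5):fails  (m4,c3):fails  (m5,c1):fails  (m5,c4):fails  (m5,c5):fails
Scope holds for no restrictor pair, so the sentence is true.

True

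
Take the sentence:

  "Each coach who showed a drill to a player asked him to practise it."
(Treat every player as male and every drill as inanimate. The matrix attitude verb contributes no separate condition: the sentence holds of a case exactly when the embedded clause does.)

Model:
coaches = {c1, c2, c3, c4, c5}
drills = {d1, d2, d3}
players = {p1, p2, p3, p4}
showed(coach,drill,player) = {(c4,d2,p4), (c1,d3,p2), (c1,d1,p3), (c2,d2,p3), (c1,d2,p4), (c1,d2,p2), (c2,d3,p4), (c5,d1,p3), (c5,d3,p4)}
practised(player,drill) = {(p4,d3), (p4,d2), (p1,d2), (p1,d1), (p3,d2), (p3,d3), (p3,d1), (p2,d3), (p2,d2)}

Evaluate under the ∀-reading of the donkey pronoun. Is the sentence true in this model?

True

"him" takes "a player" as antecedent and "it" takes "a drill"; both are donkey pronouns co-varying with the restrictor.
Strong reading: for every (c,d,p) with showed(c,d,p), practised(p,d).
Restrictor triples: (c1,d1,p3)→practised(p3,d1) ✓  (c1,d2,p2)→practised(p2,d2) ✓  (c1,d2,p4)→practised(p4,d2) ✓  (c1,d3,p2)→practised(p2,d3) ✓  (c2,d2,p3)→practised(p3,d2) ✓  (c2,d3,p4)→practised(p4,d3) ✓  (c4,d2,p4)→practised(p4,d2) ✓  (c5,d1,p3)→practised(p3,d1) ✓  (c5,d3,p4)→practised(p4,d3) ✓
Every restrictor triple satisfies the scope.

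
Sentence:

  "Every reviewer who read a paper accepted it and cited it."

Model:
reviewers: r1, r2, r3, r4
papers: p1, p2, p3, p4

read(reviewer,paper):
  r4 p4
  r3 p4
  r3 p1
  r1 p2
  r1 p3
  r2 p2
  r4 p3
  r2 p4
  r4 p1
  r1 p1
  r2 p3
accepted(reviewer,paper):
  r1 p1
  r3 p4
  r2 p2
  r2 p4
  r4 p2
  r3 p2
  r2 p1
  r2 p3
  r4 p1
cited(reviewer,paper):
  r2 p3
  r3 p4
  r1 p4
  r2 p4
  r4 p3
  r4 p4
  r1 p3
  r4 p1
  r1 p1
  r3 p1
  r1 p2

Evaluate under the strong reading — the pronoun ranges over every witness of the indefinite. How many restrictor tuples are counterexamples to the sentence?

"it" takes "a paper" as antecedent — a donkey pronoun bound across the clause boundary.
Strong reading: for every (r,p) with read(r,p), accepted(r,p) ∧ cited(r,p).
Restrictor pairs: (r1,p1) ✓  (r1,p2) ✗  (r1,p3) ✗  (r2,p2) ✗  (r2,p3) ✓  (r2,p4) ✓  (r3,p1) ✗  (r3,p4) ✓  (r4,p1) ✓  (r4,p3) ✗  (r4,p4) ✗
Counterexamples (restrictor pairs failing the scope): 6.

6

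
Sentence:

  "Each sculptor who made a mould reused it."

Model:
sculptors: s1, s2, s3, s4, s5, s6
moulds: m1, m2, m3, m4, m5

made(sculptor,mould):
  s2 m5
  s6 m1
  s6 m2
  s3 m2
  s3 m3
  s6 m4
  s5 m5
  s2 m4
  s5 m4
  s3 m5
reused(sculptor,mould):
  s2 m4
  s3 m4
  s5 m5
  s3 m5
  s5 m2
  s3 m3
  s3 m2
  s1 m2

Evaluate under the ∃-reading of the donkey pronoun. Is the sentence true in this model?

"it" takes "a mould" as antecedent — a donkey pronoun bound across the clause boundary.
Weak reading: every sculptor s with some made-mould has at least one made-mould m such that reused(s,m).
Per sculptor: s2:✓  s3:✓  s5:✓  s6:✗
s6 has no witness among its made-moulds.

False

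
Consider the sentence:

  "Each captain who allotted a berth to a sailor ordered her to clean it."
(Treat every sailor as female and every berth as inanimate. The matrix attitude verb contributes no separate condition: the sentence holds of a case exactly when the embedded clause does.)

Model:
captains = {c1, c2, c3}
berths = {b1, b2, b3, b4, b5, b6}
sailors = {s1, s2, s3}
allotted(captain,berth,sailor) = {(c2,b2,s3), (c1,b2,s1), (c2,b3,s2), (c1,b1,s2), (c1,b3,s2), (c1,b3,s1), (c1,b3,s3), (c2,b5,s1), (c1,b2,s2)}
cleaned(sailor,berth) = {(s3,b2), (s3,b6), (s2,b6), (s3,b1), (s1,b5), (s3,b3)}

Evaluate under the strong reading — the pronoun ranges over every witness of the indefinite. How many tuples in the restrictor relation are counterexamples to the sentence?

"her" takes "a sailor" as antecedent and "it" takes "a berth"; both are donkey pronouns co-varying with the restrictor.
Strong reading: for every (c,b,s) with allotted(c,b,s), cleaned(s,b).
Restrictor triples: (c1,b1,s2)→cleaned(s2,b1) ✗  (c1,b2,s1)→cleaned(s1,b2) ✗  (c1,b2,s2)→cleaned(s2,b2) ✗  (c1,b3,s1)→cleaned(s1,b3) ✗  (c1,b3,s2)→cleaned(s2,b3) ✗  (c1,b3,s3)→cleaned(s3,b3) ✓  (c2,b2,s3)→cleaned(s3,b2) ✓  (c2,b3,s2)→cleaned(s2,b3) ✗  (c2,b5,s1)→cleaned(s1,b5) ✓
Counterexamples (restrictor triples failing the scope): 6.

6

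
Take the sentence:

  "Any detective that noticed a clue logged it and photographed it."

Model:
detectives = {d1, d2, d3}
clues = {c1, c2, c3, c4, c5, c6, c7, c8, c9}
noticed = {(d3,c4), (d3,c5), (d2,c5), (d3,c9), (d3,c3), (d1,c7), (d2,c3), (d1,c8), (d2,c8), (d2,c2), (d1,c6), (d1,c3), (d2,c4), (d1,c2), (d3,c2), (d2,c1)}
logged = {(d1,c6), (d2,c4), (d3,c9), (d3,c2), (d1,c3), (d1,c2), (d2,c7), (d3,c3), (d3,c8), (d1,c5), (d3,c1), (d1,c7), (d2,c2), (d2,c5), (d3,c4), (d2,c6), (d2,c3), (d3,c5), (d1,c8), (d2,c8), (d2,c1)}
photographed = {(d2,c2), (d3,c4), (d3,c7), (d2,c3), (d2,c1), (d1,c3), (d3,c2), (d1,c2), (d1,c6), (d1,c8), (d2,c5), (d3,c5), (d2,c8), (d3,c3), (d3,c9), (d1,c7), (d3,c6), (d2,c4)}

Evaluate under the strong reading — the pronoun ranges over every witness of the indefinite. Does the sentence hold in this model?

"it" takes "a clue" as antecedent — a donkey pronoun bound across the clause boundary.
Strong reading: for every (d,c) with noticed(d,c), logged(d,c) ∧ photographed(d,c).
Restrictor pairs: (d1,c2) ✓  (d1,c3) ✓  (d1,c6) ✓  (d1,c7) ✓  (d1,c8) ✓  (d2,c1) ✓  (d2,c2) ✓  (d2,c3) ✓  (d2,c4) ✓  (d2,c5) ✓  (d2,c8) ✓  (d3,c2) ✓  (d3,c3) ✓  (d3,c4) ✓  (d3,c5) ✓  (d3,c9) ✓
Every restrictor pair satisfies the scope.

True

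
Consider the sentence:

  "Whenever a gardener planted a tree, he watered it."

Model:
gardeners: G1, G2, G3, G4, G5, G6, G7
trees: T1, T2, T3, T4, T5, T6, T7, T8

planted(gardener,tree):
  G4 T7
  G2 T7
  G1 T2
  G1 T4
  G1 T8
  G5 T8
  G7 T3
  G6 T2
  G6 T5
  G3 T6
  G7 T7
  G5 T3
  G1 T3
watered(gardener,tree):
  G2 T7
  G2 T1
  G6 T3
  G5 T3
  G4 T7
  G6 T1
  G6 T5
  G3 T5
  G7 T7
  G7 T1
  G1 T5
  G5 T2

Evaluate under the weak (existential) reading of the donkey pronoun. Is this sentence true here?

False

"it" takes "a tree" as antecedent — a donkey pronoun bound across the clause boundary.
Weak reading: every gardener g with some planted-tree has at least one planted-tree t such that watered(g,t).
Per gardener: G1:✗  G2:✓  G3:✗  G4:✓  G5:✓  G6:✓  G7:✓
G1 has no witness among its planted-trees.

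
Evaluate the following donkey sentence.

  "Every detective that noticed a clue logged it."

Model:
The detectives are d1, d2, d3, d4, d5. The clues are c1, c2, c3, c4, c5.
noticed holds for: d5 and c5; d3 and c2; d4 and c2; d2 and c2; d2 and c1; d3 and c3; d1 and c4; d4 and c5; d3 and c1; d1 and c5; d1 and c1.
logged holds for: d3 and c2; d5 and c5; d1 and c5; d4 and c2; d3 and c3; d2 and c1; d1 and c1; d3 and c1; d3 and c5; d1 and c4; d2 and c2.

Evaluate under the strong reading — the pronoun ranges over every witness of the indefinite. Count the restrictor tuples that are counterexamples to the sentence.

1

"it" takes "a clue" as antecedent — a donkey pronoun bound across the clause boundary.
Strong reading: for every (d,c) with noticed(d,c), logged(d,c).
Restrictor pairs: (d1,c1) ✓  (d1,c4) ✓  (d1,c5) ✓  (d2,c1) ✓  (d2,c2) ✓  (d3,c1) ✓  (d3,c2) ✓  (d3,c3) ✓  (d4,c2) ✓  (d4,c5) ✗  (d5,c5) ✓
Counterexamples (restrictor pairs failing the scope): 1.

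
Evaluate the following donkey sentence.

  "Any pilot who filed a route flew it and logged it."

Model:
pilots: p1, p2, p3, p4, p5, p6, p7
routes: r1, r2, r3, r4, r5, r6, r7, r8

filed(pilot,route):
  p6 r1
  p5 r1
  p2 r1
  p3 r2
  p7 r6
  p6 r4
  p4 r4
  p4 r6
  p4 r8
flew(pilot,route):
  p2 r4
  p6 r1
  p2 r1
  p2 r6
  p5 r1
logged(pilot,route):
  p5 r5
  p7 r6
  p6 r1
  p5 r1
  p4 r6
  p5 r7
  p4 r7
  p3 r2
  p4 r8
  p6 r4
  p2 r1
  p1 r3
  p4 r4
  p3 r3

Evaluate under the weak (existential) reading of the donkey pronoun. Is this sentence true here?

False

"it" takes "a route" as antecedent — a donkey pronoun bound across the clause boundary.
Weak reading: every pilot p with some filed-route has at least one filed-route r such that flew(p,r) ∧ logged(p,r).
Per pilot: p2:✓  p3:✗  p4:✗  p5:✓  p6:✓  p7:✗
p3 has no witness among its filed-routes.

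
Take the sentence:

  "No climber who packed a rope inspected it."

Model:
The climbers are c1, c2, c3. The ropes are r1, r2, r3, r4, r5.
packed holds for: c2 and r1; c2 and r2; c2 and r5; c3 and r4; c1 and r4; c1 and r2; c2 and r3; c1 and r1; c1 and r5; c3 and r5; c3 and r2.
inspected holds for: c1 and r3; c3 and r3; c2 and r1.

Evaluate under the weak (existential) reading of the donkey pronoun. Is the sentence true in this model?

"it" takes "a rope" as antecedent — a donkey pronoun bound across the clause boundary.
Truth condition: for no (c,r) with packed(c,r) does inspected(c,r) hold.
Restrictor pairs — does the scope hold? (c1,r1):fails  (c1,r2):fails  (c1,r4):fails  (c1,r5):fails  (c2,r1):holds  (c2,r2):fails  (c2,r3):fails  (c2,r5):fails  (c3,r2):fails  (c3,r4):fails  (c3,r5):fails
Scope holds for 1 pair(s), so the sentence is false.

False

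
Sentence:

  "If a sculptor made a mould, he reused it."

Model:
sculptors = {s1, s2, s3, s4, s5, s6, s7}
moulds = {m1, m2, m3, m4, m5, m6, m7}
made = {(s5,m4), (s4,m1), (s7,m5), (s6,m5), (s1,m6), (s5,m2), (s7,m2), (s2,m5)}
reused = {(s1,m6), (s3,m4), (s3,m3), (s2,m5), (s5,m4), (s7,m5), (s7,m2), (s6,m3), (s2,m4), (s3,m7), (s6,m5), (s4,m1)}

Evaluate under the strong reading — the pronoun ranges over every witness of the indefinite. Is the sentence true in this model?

False

"it" takes "a mould" as antecedent — a donkey pronoun bound across the clause boundary.
Strong reading: for every (s,m) with made(s,m), reused(s,m).
Restrictor pairs: (s1,m6) ✓  (s2,m5) ✓  (s4,m1) ✓  (s5,m2) ✗  (s5,m4) ✓  (s6,m5) ✓  (s7,m2) ✓  (s7,m5) ✓
Counterexample: (s5,m2) is in made but fails the scope.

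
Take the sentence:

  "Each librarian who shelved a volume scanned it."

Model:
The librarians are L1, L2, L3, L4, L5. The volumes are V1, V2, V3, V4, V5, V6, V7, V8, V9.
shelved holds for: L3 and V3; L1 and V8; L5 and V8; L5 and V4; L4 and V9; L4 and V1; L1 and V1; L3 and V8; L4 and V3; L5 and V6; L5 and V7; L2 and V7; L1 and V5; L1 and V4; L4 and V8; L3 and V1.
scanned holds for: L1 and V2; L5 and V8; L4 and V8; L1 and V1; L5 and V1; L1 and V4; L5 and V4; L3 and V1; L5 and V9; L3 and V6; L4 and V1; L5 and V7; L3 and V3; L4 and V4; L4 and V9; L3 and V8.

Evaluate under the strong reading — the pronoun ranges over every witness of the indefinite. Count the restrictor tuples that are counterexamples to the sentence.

5

"it" takes "a volume" as antecedent — a donkey pronoun bound across the clause boundary.
Strong reading: for every (l,v) with shelved(l,v), scanned(l,v).
Restrictor pairs: (L1,V1) ✓  (L1,V4) ✓  (L1,V5) ✗  (L1,V8) ✗  (L2,V7) ✗  (L3,V1) ✓  (L3,V3) ✓  (L3,V8) ✓  (L4,V1) ✓  (L4,V3) ✗  (L4,V8) ✓  (L4,V9) ✓  (L5,V4) ✓  (L5,V6) ✗  (L5,V7) ✓  (L5,V8) ✓
Counterexamples (restrictor pairs failing the scope): 5.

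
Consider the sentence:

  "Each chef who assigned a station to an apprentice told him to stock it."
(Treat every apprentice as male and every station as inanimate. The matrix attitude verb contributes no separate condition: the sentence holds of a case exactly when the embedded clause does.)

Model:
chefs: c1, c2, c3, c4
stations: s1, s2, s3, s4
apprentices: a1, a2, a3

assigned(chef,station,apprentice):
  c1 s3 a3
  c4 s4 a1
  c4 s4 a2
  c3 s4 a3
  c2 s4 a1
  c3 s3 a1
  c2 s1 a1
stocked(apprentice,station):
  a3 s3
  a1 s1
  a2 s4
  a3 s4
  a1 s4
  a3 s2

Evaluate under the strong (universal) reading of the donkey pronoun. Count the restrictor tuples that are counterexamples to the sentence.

1

"him" takes "an apprentice" as antecedent and "it" takes "a station"; both are donkey pronouns co-varying with the restrictor.
Strong reading: for every (c,s,a) with assigned(c,s,a), stocked(a,s).
Restrictor triples: (c1,s3,a3)→stocked(a3,s3) ✓  (c2,s1,a1)→stocked(a1,s1) ✓  (c2,s4,a1)→stocked(a1,s4) ✓  (c3,s3,a1)→stocked(a1,s3) ✗  (c3,s4,a3)→stocked(a3,s4) ✓  (c4,s4,a1)→stocked(a1,s4) ✓  (c4,s4,a2)→stocked(a2,s4) ✓
Counterexamples (restrictor triples failing the scope): 1.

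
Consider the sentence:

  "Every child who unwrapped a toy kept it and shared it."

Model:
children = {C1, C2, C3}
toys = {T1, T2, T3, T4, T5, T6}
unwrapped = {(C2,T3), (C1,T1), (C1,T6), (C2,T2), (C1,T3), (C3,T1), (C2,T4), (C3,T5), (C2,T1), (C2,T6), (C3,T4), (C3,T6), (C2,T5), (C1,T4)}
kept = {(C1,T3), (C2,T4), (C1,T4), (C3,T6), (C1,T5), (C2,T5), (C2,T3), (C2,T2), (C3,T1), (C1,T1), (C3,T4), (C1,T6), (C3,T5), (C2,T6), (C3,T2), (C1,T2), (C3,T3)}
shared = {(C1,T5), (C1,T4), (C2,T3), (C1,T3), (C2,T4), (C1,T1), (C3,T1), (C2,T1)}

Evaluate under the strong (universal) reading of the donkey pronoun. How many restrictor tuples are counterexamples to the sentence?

"it" takes "a toy" as antecedent — a donkey pronoun bound across the clause boundary.
Strong reading: for every (c,t) with unwrapped(c,t), kept(c,t) ∧ shared(c,t).
Restrictor pairs: (C1,T1) ✓  (C1,T3) ✓  (C1,T4) ✓  (C1,T6) ✗  (C2,T1) ✗  (C2,T2) ✗  (C2,T3) ✓  (C2,T4) ✓  (C2,T5) ✗  (C2,T6) ✗  (C3,T1) ✓  (C3,T4) ✗  (C3,T5) ✗  (C3,T6) ✗
Counterexamples (restrictor pairs failing the scope): 8.

8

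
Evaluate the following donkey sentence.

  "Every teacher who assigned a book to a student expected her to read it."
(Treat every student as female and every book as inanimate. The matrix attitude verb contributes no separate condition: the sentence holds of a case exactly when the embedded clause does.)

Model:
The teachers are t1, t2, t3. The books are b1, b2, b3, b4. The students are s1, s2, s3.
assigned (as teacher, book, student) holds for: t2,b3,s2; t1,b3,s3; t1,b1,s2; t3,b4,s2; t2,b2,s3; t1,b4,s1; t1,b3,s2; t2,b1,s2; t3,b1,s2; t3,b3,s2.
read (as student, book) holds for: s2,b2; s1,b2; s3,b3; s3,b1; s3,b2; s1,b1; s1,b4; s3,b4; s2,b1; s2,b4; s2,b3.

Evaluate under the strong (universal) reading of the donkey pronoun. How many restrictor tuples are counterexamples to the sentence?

0

"her" takes "a student" as antecedent and "it" takes "a book"; both are donkey pronouns co-varying with the restrictor.
Strong reading: for every (t,b,s) with assigned(t,b,s), read(s,b).
Restrictor triples: (t1,b1,s2)→read(s2,b1) ✓  (t1,b3,s2)→read(s2,b3) ✓  (t1,b3,s3)→read(s3,b3) ✓  (t1,b4,s1)→read(s1,b4) ✓  (t2,b1,s2)→read(s2,b1) ✓  (t2,b2,s3)→read(s3,b2) ✓  (t2,b3,s2)→read(s2,b3) ✓  (t3,b1,s2)→read(s2,b1) ✓  (t3,b3,s2)→read(s2,b3) ✓  (t3,b4,s2)→read(s2,b4) ✓
Counterexamples (restrictor triples failing the scope): 0.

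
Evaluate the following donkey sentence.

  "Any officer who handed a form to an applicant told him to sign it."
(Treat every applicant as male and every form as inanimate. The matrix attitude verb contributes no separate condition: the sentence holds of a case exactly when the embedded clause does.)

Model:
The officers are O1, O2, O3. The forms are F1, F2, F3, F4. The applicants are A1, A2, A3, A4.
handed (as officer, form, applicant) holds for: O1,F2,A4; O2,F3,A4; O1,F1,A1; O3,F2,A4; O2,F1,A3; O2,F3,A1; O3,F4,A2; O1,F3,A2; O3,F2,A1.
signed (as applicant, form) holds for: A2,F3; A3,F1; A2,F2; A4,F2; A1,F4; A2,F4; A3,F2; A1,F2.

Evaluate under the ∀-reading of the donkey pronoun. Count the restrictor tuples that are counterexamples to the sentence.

3

"him" takes "an applicant" as antecedent and "it" takes "a form"; both are donkey pronouns co-varying with the restrictor.
Strong reading: for every (o,f,a) with handed(o,f,a), signed(a,f).
Restrictor triples: (O1,F1,A1)→signed(A1,F1) ✗  (O1,F2,A4)→signed(A4,F2) ✓  (O1,F3,A2)→signed(A2,F3) ✓  (O2,F1,A3)→signed(A3,F1) ✓  (O2,F3,A1)→signed(A1,F3) ✗  (O2,F3,A4)→signed(A4,F3) ✗  (O3,F2,A1)→signed(A1,F2) ✓  (O3,F2,A4)→signed(A4,F2) ✓  (O3,F4,A2)→signed(A2,F4) ✓
Counterexamples (restrictor triples failing the scope): 3.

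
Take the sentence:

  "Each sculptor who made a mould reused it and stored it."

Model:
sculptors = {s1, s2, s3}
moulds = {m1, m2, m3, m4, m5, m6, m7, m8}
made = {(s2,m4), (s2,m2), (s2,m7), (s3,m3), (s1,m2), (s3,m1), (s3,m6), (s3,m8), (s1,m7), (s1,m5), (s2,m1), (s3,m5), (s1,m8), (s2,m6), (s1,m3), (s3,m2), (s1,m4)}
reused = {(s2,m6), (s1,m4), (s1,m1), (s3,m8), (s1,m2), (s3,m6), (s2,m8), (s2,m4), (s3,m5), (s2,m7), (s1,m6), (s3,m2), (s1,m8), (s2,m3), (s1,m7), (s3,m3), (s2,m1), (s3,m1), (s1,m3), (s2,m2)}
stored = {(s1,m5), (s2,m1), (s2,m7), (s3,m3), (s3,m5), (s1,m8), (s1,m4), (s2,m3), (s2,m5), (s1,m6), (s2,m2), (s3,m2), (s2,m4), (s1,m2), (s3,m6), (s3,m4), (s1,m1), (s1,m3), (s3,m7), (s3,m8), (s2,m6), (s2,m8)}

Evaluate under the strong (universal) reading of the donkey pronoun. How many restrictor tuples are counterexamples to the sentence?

3

"it" takes "a mould" as antecedent — a donkey pronoun bound across the clause boundary.
Strong reading: for every (s,m) with made(s,m), reused(s,m) ∧ stored(s,m).
Restrictor pairs: (s1,m2) ✓  (s1,m3) ✓  (s1,m4) ✓  (s1,m5) ✗  (s1,m7) ✗  (s1,m8) ✓  (s2,m1) ✓  (s2,m2) ✓  (s2,m4) ✓  (s2,m6) ✓  (s2,m7) ✓  (s3,m1) ✗  (s3,m2) ✓  (s3,m3) ✓  (s3,m5) ✓  (s3,m6) ✓  (s3,m8) ✓
Counterexamples (restrictor pairs failing the scope): 3.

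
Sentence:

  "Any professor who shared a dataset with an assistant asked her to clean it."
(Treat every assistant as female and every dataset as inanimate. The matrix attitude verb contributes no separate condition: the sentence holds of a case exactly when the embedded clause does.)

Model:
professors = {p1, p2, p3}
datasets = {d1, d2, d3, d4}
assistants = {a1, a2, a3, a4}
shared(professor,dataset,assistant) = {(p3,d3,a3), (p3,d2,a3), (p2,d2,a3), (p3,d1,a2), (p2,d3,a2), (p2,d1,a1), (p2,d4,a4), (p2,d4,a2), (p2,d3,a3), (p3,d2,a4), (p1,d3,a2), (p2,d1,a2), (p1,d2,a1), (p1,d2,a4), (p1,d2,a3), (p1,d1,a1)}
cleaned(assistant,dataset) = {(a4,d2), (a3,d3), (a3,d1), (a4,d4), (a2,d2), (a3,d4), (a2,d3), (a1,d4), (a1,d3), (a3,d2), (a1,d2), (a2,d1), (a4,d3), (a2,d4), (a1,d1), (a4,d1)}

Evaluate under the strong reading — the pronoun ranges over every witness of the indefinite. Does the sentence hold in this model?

True

"her" takes "an assistant" as antecedent and "it" takes "a dataset"; both are donkey pronouns co-varying with the restrictor.
Strong reading: for every (p,d,a) with shared(p,d,a), cleaned(a,d).
Restrictor triples: (p1,d1,a1)→cleaned(a1,d1) ✓  (p1,d2,a1)→cleaned(a1,d2) ✓  (p1,d2,a3)→cleaned(a3,d2) ✓  (p1,d2,a4)→cleaned(a4,d2) ✓  (p1,d3,a2)→cleaned(a2,d3) ✓  (p2,d1,a1)→cleaned(a1,d1) ✓  (p2,d1,a2)→cleaned(a2,d1) ✓  (p2,d2,a3)→cleaned(a3,d2) ✓  (p2,d3,a2)→cleaned(a2,d3) ✓  (p2,d3,a3)→cleaned(a3,d3) ✓  (p2,d4,a2)→cleaned(a2,d4) ✓  (p2,d4,a4)→cleaned(a4,d4) ✓  (p3,d1,a2)→cleaned(a2,d1) ✓  (p3,d2,a3)→cleaned(a3,d2) ✓  (p3,d2,a4)→cleaned(a4,d2) ✓  (p3,d3,a3)→cleaned(a3,d3) ✓
Every restrictor triple satisfies the scope.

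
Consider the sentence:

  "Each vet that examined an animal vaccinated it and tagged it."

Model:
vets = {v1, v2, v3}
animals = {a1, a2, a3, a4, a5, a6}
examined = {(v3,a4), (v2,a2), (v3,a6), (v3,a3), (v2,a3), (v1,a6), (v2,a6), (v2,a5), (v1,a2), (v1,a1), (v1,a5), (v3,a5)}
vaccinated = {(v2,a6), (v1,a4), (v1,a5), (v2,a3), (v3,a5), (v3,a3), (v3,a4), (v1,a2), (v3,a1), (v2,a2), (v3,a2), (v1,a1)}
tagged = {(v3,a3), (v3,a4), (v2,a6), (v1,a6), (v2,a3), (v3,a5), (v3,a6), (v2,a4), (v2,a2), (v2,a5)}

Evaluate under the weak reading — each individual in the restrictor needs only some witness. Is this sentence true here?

"it" takes "an animal" as antecedent — a donkey pronoun bound across the clause boundary.
Weak reading: every vet v with some examined-animal has at least one examined-animal a such that vaccinated(v,a) ∧ tagged(v,a).
Per vet: v1:✗  v2:✓  v3:✓
v1 has no witness among its examined-animals.

False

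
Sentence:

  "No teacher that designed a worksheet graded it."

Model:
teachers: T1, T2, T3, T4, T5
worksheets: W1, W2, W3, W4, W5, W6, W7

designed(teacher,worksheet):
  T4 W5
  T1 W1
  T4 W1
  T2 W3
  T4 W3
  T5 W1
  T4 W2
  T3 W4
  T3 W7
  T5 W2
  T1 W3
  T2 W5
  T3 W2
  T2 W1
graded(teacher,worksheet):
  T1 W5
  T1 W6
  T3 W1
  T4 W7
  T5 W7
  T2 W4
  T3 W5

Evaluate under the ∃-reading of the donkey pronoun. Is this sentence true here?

True

"it" takes "a worksheet" as antecedent — a donkey pronoun bound across the clause boundary.
Truth condition: for no (t,w) with designed(t,w) does graded(t,w) hold.
Restrictor pairs — does the scope hold? (T1,W1):fails  (T1,W3):fails  (T2,W1):fails  (T2,W3):fails  (T2,W5):fails  (T3,W2):fails  (T3,W4):fails  (T3,W7):fails  (T4,W1):fails  (T4,W2):fails  (T4,W3):fails  (T4,W5):fails  (T5,W1):fails  (T5,W2):fails
Scope holds for no restrictor pair, so the sentence is true.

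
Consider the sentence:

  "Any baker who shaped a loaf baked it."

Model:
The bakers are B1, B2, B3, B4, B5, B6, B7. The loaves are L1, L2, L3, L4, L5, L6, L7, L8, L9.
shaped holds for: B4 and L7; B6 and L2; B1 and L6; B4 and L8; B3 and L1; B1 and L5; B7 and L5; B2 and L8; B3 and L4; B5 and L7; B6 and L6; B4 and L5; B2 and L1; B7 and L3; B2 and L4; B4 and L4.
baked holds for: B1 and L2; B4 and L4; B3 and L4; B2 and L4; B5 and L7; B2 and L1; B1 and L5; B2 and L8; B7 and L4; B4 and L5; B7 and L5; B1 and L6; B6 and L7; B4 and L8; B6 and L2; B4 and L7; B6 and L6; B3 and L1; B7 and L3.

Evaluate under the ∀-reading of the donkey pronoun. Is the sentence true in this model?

True

"it" takes "a loaf" as antecedent — a donkey pronoun bound across the clause boundary.
Strong reading: for every (b,l) with shaped(b,l), baked(b,l).
Restrictor pairs: (B1,L5) ✓  (B1,L6) ✓  (B2,L1) ✓  (B2,L4) ✓  (B2,L8) ✓  (B3,L1) ✓  (B3,L4) ✓  (B4,L4) ✓  (B4,L5) ✓  (B4,L7) ✓  (B4,L8) ✓  (B5,L7) ✓  (B6,L2) ✓  (B6,L6) ✓  (B7,L3) ✓  (B7,L5) ✓
Every restrictor pair satisfies the scope.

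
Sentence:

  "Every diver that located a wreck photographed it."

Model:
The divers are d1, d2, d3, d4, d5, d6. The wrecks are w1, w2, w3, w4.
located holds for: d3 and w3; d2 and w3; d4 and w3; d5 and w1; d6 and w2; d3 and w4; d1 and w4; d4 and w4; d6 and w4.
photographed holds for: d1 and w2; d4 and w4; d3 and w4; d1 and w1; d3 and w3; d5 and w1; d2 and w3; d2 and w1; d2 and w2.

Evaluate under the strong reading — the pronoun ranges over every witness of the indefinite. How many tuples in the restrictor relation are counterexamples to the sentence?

"it" takes "a wreck" as antecedent — a donkey pronoun bound across the clause boundary.
Strong reading: for every (d,w) with located(d,w), photographed(d,w).
Restrictor pairs: (d1,w4) ✗  (d2,w3) ✓  (d3,w3) ✓  (d3,w4) ✓  (d4,w3) ✗  (d4,w4) ✓  (d5,w1) ✓  (d6,w2) ✗  (d6,w4) ✗
Counterexamples (restrictor pairs failing the scope): 4.

4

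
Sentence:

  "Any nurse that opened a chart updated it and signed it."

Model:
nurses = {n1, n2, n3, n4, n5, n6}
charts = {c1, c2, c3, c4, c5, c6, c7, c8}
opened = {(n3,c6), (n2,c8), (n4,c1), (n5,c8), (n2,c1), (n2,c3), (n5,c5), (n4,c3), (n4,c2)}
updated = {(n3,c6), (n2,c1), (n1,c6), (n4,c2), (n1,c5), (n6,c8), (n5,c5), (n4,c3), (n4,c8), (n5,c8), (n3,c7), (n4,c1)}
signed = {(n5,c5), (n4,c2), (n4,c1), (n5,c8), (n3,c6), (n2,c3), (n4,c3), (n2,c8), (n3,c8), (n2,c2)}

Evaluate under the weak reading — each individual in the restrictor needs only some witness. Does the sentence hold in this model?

False

"it" takes "a chart" as antecedent — a donkey pronoun bound across the clause boundary.
Weak reading: every nurse n with some opened-chart has at least one opened-chart c such that updated(n,c) ∧ signed(n,c).
Per nurse: n2:✗  n3:✓  n4:✓  n5:✓
n2 has no witness among its opened-charts.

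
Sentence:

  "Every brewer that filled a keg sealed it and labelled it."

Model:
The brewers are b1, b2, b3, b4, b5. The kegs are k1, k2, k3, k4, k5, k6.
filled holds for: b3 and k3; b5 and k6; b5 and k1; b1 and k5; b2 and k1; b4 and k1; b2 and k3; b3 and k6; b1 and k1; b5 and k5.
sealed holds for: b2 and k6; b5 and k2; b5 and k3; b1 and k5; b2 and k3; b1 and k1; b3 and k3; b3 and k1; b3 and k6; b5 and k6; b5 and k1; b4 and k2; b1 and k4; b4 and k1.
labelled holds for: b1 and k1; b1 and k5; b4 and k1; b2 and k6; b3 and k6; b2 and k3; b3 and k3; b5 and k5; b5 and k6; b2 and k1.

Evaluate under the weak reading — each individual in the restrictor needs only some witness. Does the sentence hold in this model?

"it" takes "a keg" as antecedent — a donkey pronoun bound across the clause boundary.
Weak reading: every brewer b with some filled-keg has at least one filled-keg k such that sealed(b,k) ∧ labelled(b,k).
Per brewer: b1:✓  b2:✓  b3:✓  b4:✓  b5:✓
Every brewer in the restrictor has a witness.

True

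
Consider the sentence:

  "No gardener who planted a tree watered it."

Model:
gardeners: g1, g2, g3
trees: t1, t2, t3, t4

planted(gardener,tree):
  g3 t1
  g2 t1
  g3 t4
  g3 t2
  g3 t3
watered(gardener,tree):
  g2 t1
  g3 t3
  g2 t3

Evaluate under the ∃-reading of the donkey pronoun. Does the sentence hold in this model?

"it" takes "a tree" as antecedent — a donkey pronoun bound across the clause boundary.
Truth condition: for no (g,t) with planted(g,t) does watered(g,t) hold.
Restrictor pairs — does the scope hold? (g2,t1):holds  (g3,t1):fails  (g3,t2):fails  (g3,t3):holds  (g3,t4):fails
Scope holds for 2 pair(s), so the sentence is false.

False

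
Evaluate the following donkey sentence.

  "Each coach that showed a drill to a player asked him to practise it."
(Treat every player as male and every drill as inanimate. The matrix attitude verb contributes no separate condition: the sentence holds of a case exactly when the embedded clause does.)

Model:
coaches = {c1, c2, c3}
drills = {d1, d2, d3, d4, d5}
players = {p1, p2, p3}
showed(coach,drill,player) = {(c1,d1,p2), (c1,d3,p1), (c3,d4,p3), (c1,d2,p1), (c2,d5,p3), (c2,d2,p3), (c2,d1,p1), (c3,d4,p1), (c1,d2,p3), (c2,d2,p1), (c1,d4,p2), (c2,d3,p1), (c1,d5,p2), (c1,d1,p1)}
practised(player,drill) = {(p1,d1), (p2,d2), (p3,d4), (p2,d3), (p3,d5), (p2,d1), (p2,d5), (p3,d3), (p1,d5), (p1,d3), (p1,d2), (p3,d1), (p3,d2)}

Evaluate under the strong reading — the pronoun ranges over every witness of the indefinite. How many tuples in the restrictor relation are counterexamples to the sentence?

"him" takes "a player" as antecedent and "it" takes "a drill"; both are donkey pronouns co-varying with the restrictor.
Strong reading: for every (c,d,p) with showed(c,d,p), practised(p,d).
Restrictor triples: (c1,d1,p1)→practised(p1,d1) ✓  (c1,d1,p2)→practised(p2,d1) ✓  (c1,d2,p1)→practised(p1,d2) ✓  (c1,d2,p3)→practised(p3,d2) ✓  (c1,d3,p1)→practised(p1,d3) ✓  (c1,d4,p2)→practised(p2,d4) ✗  (c1,d5,p2)→practised(p2,d5) ✓  (c2,d1,p1)→practised(p1,d1) ✓  (c2,d2,p1)→practised(p1,d2) ✓  (c2,d2,p3)→practised(p3,d2) ✓  (c2,d3,p1)→practised(p1,d3) ✓  (c2,d5,p3)→practised(p3,d5) ✓  (c3,d4,p1)→practised(p1,d4) ✗  (c3,d4,p3)→practised(p3,d4) ✓
Counterexamples (restrictor triples failing the scope): 2.

2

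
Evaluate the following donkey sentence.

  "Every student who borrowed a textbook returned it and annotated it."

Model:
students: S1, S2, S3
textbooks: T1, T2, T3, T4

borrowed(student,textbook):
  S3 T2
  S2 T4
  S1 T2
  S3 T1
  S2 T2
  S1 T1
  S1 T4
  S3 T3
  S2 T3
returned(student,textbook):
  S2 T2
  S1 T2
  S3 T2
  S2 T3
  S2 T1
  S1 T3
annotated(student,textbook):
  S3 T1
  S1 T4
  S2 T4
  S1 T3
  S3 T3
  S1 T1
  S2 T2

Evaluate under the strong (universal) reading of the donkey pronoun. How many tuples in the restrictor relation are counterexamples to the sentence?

8

"it" takes "a textbook" as antecedent — a donkey pronoun bound across the clause boundary.
Strong reading: for every (s,t) with borrowed(s,t), returned(s,t) ∧ annotated(s,t).
Restrictor pairs: (S1,T1) ✗  (S1,T2) ✗  (S1,T4) ✗  (S2,T2) ✓  (S2,T3) ✗  (S2,T4) ✗  (S3,T1) ✗  (S3,T2) ✗  (S3,T3) ✗
Counterexamples (restrictor pairs failing the scope): 8.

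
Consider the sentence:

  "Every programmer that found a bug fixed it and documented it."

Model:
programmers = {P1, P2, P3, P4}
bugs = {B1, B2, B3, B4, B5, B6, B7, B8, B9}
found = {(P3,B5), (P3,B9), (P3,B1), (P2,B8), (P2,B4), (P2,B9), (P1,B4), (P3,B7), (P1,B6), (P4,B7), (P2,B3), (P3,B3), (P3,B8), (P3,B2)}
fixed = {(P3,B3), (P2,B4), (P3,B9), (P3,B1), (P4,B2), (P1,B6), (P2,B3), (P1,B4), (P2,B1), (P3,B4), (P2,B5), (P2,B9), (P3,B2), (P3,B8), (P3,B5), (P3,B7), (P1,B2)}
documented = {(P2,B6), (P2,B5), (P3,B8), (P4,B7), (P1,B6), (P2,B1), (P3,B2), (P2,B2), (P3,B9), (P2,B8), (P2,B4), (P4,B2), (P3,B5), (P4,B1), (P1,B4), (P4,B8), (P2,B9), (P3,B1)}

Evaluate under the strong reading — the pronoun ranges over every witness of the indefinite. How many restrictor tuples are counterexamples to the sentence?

5

"it" takes "a bug" as antecedent — a donkey pronoun bound across the clause boundary.
Strong reading: for every (p,b) with found(p,b), fixed(p,b) ∧ documented(p,b).
Restrictor pairs: (P1,B4) ✓  (P1,B6) ✓  (P2,B3) ✗  (P2,B4) ✓  (P2,B8) ✗  (P2,B9) ✓  (P3,B1) ✓  (P3,B2) ✓  (P3,B3) ✗  (P3,B5) ✓  (P3,B7) ✗  (P3,B8) ✓  (P3,B9) ✓  (P4,B7) ✗
Counterexamples (restrictor pairs failing the scope): 5.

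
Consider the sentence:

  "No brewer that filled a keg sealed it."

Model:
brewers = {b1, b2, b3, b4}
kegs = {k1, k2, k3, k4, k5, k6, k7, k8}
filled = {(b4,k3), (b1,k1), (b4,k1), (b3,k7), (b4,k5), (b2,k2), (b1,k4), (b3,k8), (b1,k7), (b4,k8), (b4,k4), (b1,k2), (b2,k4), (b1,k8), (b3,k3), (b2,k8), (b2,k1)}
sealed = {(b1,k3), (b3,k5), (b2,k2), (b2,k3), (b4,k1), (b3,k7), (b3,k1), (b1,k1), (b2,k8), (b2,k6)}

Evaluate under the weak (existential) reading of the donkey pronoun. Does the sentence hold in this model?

"it" takes "a keg" as antecedent — a donkey pronoun bound across the clause boundary.
Truth condition: for no (b,k) with filled(b,k) does sealed(b,k) hold.
Restrictor pairs — does the scope hold? (b1,k1):holds  (b1,k2):fails  (b1,k4):fails  (b1,k7):fails  (b1,k8):fails  (b2,k1):fails  (b2,k2):holds  (b2,k4):fails  (b2,k8):holds  (b3,k3):fails  (b3,k7):holds  (b3,k8):fails  (b4,k1):holds  (b4,k3):fails  (b4,k4):fails  (b4,k5):fails  (b4,k8):fails
Scope holds for 5 pair(s), so the sentence is false.

False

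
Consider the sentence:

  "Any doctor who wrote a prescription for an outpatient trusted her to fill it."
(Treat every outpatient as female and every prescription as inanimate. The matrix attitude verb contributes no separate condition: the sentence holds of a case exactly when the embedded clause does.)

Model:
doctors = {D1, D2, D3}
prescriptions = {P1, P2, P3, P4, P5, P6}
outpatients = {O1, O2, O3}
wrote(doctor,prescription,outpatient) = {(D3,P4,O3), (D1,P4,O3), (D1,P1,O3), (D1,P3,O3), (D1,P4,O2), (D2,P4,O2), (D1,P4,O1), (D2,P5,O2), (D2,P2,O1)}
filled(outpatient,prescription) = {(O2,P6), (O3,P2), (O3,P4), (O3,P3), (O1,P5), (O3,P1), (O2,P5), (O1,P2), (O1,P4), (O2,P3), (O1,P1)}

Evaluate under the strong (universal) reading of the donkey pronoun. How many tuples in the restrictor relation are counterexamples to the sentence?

"her" takes "an outpatient" as antecedent and "it" takes "a prescription"; both are donkey pronouns co-varying with the restrictor.
Strong reading: for every (d,p,o) with wrote(d,p,o), filled(o,p).
Restrictor triples: (D1,P1,O3)→filled(O3,P1) ✓  (D1,P3,O3)→filled(O3,P3) ✓  (D1,P4,O1)→filled(O1,P4) ✓  (D1,P4,O2)→filled(O2,P4) ✗  (D1,P4,O3)→filled(O3,P4) ✓  (D2,P2,O1)→filled(O1,P2) ✓  (D2,P4,O2)→filled(O2,P4) ✗  (D2,P5,O2)→filled(O2,P5) ✓  (D3,P4,O3)→filled(O3,P4) ✓
Counterexamples (restrictor triples failing the scope): 2.

2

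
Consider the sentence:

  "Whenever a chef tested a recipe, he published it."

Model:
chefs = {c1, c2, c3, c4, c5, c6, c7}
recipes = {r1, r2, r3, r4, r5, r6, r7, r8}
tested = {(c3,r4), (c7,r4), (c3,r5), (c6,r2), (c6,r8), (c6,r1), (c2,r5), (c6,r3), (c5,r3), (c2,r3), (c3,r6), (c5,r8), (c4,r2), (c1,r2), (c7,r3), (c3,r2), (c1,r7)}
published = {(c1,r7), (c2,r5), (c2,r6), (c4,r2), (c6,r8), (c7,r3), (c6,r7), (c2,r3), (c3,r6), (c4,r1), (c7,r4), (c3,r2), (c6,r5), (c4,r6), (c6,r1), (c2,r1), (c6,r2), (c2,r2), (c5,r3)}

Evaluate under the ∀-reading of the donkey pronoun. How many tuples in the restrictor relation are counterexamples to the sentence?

"it" takes "a recipe" as antecedent — a donkey pronoun bound across the clause boundary.
Strong reading: for every (c,r) with tested(c,r), published(c,r).
Restrictor pairs: (c1,r2) ✗  (c1,r7) ✓  (c2,r3) ✓  (c2,r5) ✓  (c3,r2) ✓  (c3,r4) ✗  (c3,r5) ✗  (c3,r6) ✓  (c4,r2) ✓  (c5,r3) ✓  (c5,r8) ✗  (c6,r1) ✓  (c6,r2) ✓  (c6,r3) ✗  (c6,r8) ✓  (c7,r3) ✓  (c7,r4) ✓
Counterexamples (restrictor pairs failing the scope): 5.

5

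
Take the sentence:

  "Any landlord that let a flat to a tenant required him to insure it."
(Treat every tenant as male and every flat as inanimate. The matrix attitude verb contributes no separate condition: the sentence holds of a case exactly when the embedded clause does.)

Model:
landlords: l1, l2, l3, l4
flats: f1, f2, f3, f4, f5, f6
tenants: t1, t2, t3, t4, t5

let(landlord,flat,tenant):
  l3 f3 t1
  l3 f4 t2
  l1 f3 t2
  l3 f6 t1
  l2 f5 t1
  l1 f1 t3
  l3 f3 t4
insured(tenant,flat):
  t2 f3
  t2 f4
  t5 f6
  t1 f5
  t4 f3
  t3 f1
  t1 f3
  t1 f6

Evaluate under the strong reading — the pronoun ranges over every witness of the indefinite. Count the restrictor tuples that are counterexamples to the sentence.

0

"him" takes "a tenant" as antecedent and "it" takes "a flat"; both are donkey pronouns co-varying with the restrictor.
Strong reading: for every (l,f,t) with let(l,f,t), insured(t,f).
Restrictor triples: (l1,f1,t3)→insured(t3,f1) ✓  (l1,f3,t2)→insured(t2,f3) ✓  (l2,f5,t1)→insured(t1,f5) ✓  (l3,f3,t1)→insured(t1,f3) ✓  (l3,f3,t4)→insured(t4,f3) ✓  (l3,f4,t2)→insured(t2,f4) ✓  (l3,f6,t1)→insured(t1,f6) ✓
Counterexamples (restrictor triples failing the scope): 0.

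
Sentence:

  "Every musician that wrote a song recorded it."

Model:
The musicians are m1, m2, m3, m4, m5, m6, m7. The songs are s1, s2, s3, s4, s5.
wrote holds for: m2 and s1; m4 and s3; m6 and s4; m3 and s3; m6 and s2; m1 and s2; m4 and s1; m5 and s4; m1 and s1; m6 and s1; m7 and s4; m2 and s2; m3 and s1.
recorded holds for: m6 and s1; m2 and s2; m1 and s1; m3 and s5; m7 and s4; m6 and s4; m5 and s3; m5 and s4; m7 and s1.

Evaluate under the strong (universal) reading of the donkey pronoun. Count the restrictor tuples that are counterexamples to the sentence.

7

"it" takes "a song" as antecedent — a donkey pronoun bound across the clause boundary.
Strong reading: for every (m,s) with wrote(m,s), recorded(m,s).
Restrictor pairs: (m1,s1) ✓  (m1,s2) ✗  (m2,s1) ✗  (m2,s2) ✓  (m3,s1) ✗  (m3,s3) ✗  (m4,s1) ✗  (m4,s3) ✗  (m5,s4) ✓  (m6,s1) ✓  (m6,s2) ✗  (m6,s4) ✓  (m7,s4) ✓
Counterexamples (restrictor pairs failing the scope): 7.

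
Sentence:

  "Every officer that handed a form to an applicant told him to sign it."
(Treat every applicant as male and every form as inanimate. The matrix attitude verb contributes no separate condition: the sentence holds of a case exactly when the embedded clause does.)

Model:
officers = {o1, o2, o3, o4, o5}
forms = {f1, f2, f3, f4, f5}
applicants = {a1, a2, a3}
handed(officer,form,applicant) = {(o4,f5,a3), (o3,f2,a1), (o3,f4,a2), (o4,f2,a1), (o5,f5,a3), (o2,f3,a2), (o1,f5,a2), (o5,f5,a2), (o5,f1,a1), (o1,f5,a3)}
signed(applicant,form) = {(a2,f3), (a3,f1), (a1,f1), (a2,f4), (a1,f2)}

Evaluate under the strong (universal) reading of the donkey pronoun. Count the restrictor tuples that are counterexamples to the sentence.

5

"him" takes "an applicant" as antecedent and "it" takes "a form"; both are donkey pronouns co-varying with the restrictor.
Strong reading: for every (o,f,a) with handed(o,f,a), signed(a,f).
Restrictor triples: (o1,f5,a2)→signed(a2,f5) ✗  (o1,f5,a3)→signed(a3,f5) ✗  (o2,f3,a2)→signed(a2,f3) ✓  (o3,f2,a1)→signed(a1,f2) ✓  (o3,f4,a2)→signed(a2,f4) ✓  (o4,f2,a1)→signed(a1,f2) ✓  (o4,f5,a3)→signed(a3,f5) ✗  (o5,f1,a1)→signed(a1,f1) ✓  (o5,f5,a2)→signed(a2,f5) ✗  (o5,f5,a3)→signed(a3,f5) ✗
Counterexamples (restrictor triples failing the scope): 5.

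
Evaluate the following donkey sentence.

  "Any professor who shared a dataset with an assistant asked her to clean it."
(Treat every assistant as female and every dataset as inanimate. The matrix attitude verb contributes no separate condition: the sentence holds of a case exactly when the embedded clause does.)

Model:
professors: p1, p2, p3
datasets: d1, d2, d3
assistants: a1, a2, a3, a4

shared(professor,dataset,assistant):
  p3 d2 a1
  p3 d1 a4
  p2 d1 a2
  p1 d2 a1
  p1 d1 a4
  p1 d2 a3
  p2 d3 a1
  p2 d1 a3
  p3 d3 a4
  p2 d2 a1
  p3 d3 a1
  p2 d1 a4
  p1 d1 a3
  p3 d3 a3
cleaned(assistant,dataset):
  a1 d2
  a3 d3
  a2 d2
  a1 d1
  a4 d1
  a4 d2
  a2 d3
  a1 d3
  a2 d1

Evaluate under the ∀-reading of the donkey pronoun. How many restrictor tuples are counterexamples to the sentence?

"her" takes "an assistant" as antecedent and "it" takes "a dataset"; both are donkey pronouns co-varying with the restrictor.
Strong reading: for every (p,d,a) with shared(p,d,a), cleaned(a,d).
Restrictor triples: (p1,d1,a3)→cleaned(a3,d1) ✗  (p1,d1,a4)→cleaned(a4,d1) ✓  (p1,d2,a1)→cleaned(a1,d2) ✓  (p1,d2,a3)→cleaned(a3,d2) ✗  (p2,d1,a2)→cleaned(a2,d1) ✓  (p2,d1,a3)→cleaned(a3,d1) ✗  (p2,d1,a4)→cleaned(a4,d1) ✓  (p2,d2,a1)→cleaned(a1,d2) ✓  (p2,d3,a1)→cleaned(a1,d3) ✓  (p3,d1,a4)→cleaned(a4,d1) ✓  (p3,d2,a1)→cleaned(a1,d2) ✓  (p3,d3,a1)→cleaned(a1,d3) ✓  (p3,d3,a3)→cleaned(a3,d3) ✓  (p3,d3,a4)→cleaned(a4,d3) ✗
Counterexamples (restrictor triples failing the scope): 4.

4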